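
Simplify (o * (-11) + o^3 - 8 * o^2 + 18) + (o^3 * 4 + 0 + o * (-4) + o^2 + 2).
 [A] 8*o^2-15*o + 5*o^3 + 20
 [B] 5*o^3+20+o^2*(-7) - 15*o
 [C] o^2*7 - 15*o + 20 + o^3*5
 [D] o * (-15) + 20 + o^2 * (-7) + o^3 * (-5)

Adding the polynomials and combining like terms:
(o*(-11) + o^3 - 8*o^2 + 18) + (o^3*4 + 0 + o*(-4) + o^2 + 2)
= 5*o^3+20+o^2*(-7) - 15*o
B) 5*o^3+20+o^2*(-7) - 15*o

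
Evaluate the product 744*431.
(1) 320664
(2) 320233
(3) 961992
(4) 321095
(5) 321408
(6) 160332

744 * 431 = 320664
1) 320664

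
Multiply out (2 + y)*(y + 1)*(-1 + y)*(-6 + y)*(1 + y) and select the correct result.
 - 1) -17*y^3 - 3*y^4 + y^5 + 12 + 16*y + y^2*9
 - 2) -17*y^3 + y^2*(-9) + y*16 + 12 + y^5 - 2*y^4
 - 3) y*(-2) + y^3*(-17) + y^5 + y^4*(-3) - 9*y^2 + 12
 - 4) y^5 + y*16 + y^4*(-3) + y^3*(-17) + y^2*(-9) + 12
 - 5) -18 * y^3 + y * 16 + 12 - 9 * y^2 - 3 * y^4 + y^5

Expanding (2 + y)*(y + 1)*(-1 + y)*(-6 + y)*(1 + y):
= y^5 + y*16 + y^4*(-3) + y^3*(-17) + y^2*(-9) + 12
4) y^5 + y*16 + y^4*(-3) + y^3*(-17) + y^2*(-9) + 12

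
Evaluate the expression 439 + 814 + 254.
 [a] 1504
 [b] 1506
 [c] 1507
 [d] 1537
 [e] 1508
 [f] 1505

First: 439 + 814 = 1253
Then: 1253 + 254 = 1507
c) 1507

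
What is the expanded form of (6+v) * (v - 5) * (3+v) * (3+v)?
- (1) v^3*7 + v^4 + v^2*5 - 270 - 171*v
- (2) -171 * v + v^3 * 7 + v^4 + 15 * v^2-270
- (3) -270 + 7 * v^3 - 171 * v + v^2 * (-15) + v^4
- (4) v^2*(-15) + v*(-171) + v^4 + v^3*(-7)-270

Expanding (6+v) * (v - 5) * (3+v) * (3+v):
= -270 + 7 * v^3 - 171 * v + v^2 * (-15) + v^4
3) -270 + 7 * v^3 - 171 * v + v^2 * (-15) + v^4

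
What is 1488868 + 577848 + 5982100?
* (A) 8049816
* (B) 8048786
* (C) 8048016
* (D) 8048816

First: 1488868 + 577848 = 2066716
Then: 2066716 + 5982100 = 8048816
D) 8048816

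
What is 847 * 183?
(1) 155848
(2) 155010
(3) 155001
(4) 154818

847 * 183 = 155001
3) 155001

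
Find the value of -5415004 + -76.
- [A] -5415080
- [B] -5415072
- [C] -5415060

-5415004 + -76 = -5415080
A) -5415080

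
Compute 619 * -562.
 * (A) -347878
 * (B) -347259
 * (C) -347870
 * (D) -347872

619 * -562 = -347878
A) -347878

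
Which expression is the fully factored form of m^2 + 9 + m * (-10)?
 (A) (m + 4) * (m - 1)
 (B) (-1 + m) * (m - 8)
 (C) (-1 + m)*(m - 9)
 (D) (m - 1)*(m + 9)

We need to factor m^2 + 9 + m * (-10).
The factored form is (-1 + m)*(m - 9).
C) (-1 + m)*(m - 9)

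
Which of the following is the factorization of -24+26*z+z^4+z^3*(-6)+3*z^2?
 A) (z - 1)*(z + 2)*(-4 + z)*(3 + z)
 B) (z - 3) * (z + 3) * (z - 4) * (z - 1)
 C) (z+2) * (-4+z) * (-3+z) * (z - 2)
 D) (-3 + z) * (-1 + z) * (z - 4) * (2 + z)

We need to factor -24+26*z+z^4+z^3*(-6)+3*z^2.
The factored form is (-3 + z) * (-1 + z) * (z - 4) * (2 + z).
D) (-3 + z) * (-1 + z) * (z - 4) * (2 + z)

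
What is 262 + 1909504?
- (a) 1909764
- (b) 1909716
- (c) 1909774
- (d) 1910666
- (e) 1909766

262 + 1909504 = 1909766
e) 1909766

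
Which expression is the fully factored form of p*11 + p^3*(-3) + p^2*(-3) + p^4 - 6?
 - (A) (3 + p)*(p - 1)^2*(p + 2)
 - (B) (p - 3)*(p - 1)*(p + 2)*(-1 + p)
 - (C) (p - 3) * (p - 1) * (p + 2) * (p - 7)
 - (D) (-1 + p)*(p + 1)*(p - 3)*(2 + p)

We need to factor p*11 + p^3*(-3) + p^2*(-3) + p^4 - 6.
The factored form is (p - 3)*(p - 1)*(p + 2)*(-1 + p).
B) (p - 3)*(p - 1)*(p + 2)*(-1 + p)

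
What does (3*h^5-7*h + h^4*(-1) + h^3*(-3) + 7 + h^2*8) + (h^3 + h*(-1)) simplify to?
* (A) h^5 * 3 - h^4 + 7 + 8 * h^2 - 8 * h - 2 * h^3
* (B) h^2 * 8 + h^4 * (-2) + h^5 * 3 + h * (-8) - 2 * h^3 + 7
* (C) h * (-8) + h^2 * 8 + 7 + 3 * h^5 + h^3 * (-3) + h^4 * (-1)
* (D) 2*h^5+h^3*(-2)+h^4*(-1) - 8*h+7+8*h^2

Adding the polynomials and combining like terms:
(3*h^5 - 7*h + h^4*(-1) + h^3*(-3) + 7 + h^2*8) + (h^3 + h*(-1))
= h^5 * 3 - h^4 + 7 + 8 * h^2 - 8 * h - 2 * h^3
A) h^5 * 3 - h^4 + 7 + 8 * h^2 - 8 * h - 2 * h^3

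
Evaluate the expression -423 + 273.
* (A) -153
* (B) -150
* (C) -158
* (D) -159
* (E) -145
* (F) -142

-423 + 273 = -150
B) -150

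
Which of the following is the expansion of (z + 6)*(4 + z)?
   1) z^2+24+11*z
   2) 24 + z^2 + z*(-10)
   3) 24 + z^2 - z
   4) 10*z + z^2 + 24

Expanding (z + 6)*(4 + z):
= 10*z + z^2 + 24
4) 10*z + z^2 + 24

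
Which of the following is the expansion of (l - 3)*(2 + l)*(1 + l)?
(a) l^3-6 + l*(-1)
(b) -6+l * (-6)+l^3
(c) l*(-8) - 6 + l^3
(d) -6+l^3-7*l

Expanding (l - 3)*(2 + l)*(1 + l):
= -6+l^3-7*l
d) -6+l^3-7*l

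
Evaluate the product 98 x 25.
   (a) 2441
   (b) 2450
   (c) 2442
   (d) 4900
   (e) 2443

98 * 25 = 2450
b) 2450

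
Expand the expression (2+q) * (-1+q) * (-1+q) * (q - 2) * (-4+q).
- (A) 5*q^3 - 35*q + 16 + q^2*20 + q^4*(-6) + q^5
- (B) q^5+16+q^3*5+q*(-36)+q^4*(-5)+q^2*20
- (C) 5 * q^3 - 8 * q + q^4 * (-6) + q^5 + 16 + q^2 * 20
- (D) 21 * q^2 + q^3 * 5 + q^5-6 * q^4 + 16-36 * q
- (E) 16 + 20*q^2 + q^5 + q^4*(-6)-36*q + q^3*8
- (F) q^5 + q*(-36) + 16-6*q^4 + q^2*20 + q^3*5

Expanding (2+q) * (-1+q) * (-1+q) * (q - 2) * (-4+q):
= q^5 + q*(-36) + 16-6*q^4 + q^2*20 + q^3*5
F) q^5 + q*(-36) + 16-6*q^4 + q^2*20 + q^3*5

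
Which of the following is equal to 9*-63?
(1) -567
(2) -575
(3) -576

9 * -63 = -567
1) -567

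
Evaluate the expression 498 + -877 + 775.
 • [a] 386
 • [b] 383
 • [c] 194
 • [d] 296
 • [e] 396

First: 498 + -877 = -379
Then: -379 + 775 = 396
e) 396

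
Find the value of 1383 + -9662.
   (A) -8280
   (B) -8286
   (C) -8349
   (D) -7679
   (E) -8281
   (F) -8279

1383 + -9662 = -8279
F) -8279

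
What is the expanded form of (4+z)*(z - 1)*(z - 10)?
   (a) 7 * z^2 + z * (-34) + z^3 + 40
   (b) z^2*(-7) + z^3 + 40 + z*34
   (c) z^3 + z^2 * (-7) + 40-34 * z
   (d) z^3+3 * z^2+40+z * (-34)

Expanding (4+z)*(z - 1)*(z - 10):
= z^3 + z^2 * (-7) + 40-34 * z
c) z^3 + z^2 * (-7) + 40-34 * z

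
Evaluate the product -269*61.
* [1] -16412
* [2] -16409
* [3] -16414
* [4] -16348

-269 * 61 = -16409
2) -16409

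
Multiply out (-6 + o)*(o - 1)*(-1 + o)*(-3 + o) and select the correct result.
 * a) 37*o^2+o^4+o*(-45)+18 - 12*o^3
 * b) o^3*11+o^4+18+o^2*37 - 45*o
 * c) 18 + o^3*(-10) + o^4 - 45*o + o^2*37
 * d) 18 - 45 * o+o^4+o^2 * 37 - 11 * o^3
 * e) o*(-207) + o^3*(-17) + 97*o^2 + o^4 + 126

Expanding (-6 + o)*(o - 1)*(-1 + o)*(-3 + o):
= 18 - 45 * o+o^4+o^2 * 37 - 11 * o^3
d) 18 - 45 * o+o^4+o^2 * 37 - 11 * o^3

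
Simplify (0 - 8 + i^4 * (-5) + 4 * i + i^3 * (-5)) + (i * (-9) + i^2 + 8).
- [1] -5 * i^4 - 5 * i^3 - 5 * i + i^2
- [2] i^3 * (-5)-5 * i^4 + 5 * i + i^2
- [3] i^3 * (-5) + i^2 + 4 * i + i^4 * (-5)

Adding the polynomials and combining like terms:
(0 - 8 + i^4*(-5) + 4*i + i^3*(-5)) + (i*(-9) + i^2 + 8)
= -5 * i^4 - 5 * i^3 - 5 * i + i^2
1) -5 * i^4 - 5 * i^3 - 5 * i + i^2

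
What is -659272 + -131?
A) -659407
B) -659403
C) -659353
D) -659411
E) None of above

-659272 + -131 = -659403
B) -659403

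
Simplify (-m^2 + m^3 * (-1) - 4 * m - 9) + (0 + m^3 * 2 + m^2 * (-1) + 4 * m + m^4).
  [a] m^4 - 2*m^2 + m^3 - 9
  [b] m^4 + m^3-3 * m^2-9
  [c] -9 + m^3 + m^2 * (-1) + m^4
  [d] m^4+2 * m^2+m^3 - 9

Adding the polynomials and combining like terms:
(-m^2 + m^3*(-1) - 4*m - 9) + (0 + m^3*2 + m^2*(-1) + 4*m + m^4)
= m^4 - 2*m^2 + m^3 - 9
a) m^4 - 2*m^2 + m^3 - 9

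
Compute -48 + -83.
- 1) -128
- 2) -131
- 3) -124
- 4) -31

-48 + -83 = -131
2) -131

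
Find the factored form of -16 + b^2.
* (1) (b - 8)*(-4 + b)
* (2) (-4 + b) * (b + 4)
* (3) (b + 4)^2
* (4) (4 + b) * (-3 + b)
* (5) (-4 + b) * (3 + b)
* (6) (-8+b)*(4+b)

We need to factor -16 + b^2.
The factored form is (-4 + b) * (b + 4).
2) (-4 + b) * (b + 4)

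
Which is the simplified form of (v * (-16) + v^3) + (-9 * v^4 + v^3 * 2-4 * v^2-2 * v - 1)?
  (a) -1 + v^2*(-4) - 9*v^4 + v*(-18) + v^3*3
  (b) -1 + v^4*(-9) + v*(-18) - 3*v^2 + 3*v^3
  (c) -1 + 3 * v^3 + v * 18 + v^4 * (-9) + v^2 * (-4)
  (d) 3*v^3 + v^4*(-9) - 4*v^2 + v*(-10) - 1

Adding the polynomials and combining like terms:
(v*(-16) + v^3) + (-9*v^4 + v^3*2 - 4*v^2 - 2*v - 1)
= -1 + v^2*(-4) - 9*v^4 + v*(-18) + v^3*3
a) -1 + v^2*(-4) - 9*v^4 + v*(-18) + v^3*3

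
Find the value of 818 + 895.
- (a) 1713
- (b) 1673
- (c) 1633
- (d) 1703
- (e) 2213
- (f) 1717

818 + 895 = 1713
a) 1713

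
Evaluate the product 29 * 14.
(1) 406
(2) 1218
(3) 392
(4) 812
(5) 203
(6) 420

29 * 14 = 406
1) 406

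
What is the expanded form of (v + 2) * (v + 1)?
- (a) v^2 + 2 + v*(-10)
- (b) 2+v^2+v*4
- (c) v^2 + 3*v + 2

Expanding (v + 2) * (v + 1):
= v^2 + 3*v + 2
c) v^2 + 3*v + 2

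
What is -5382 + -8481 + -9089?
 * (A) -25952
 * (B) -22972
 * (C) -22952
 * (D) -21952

First: -5382 + -8481 = -13863
Then: -13863 + -9089 = -22952
C) -22952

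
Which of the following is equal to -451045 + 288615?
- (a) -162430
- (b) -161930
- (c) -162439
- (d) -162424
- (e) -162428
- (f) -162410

-451045 + 288615 = -162430
a) -162430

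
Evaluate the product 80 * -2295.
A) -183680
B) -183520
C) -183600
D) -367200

80 * -2295 = -183600
C) -183600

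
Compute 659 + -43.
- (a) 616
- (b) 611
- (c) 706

659 + -43 = 616
a) 616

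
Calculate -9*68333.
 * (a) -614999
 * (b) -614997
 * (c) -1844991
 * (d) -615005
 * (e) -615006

-9 * 68333 = -614997
b) -614997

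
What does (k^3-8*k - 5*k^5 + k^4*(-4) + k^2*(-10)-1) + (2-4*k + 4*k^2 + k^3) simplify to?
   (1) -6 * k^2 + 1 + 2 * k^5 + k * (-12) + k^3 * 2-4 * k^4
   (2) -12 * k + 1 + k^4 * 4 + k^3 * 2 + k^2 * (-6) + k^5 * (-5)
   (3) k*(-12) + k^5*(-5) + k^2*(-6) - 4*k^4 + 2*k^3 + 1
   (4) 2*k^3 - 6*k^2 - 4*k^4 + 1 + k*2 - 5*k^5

Adding the polynomials and combining like terms:
(k^3 - 8*k - 5*k^5 + k^4*(-4) + k^2*(-10) - 1) + (2 - 4*k + 4*k^2 + k^3)
= k*(-12) + k^5*(-5) + k^2*(-6) - 4*k^4 + 2*k^3 + 1
3) k*(-12) + k^5*(-5) + k^2*(-6) - 4*k^4 + 2*k^3 + 1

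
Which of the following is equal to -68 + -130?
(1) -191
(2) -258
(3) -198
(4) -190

-68 + -130 = -198
3) -198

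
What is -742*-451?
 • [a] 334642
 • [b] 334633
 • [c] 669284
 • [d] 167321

-742 * -451 = 334642
a) 334642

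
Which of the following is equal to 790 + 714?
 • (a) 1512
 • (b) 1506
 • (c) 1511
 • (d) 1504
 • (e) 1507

790 + 714 = 1504
d) 1504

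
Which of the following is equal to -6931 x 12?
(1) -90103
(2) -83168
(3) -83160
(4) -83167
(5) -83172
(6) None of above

-6931 * 12 = -83172
5) -83172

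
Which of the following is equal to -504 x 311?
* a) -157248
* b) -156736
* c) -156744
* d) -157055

-504 * 311 = -156744
c) -156744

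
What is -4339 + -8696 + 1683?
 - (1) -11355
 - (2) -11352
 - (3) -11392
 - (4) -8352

First: -4339 + -8696 = -13035
Then: -13035 + 1683 = -11352
2) -11352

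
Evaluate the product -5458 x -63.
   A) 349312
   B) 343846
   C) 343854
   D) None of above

-5458 * -63 = 343854
C) 343854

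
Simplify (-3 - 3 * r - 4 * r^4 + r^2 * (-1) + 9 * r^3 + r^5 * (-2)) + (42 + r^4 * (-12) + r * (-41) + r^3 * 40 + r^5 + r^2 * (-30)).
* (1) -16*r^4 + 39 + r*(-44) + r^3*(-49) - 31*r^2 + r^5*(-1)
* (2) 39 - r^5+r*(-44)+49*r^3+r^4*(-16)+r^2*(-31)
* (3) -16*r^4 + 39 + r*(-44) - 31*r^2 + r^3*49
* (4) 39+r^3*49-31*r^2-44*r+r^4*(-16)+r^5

Adding the polynomials and combining like terms:
(-3 - 3*r - 4*r^4 + r^2*(-1) + 9*r^3 + r^5*(-2)) + (42 + r^4*(-12) + r*(-41) + r^3*40 + r^5 + r^2*(-30))
= 39 - r^5+r*(-44)+49*r^3+r^4*(-16)+r^2*(-31)
2) 39 - r^5+r*(-44)+49*r^3+r^4*(-16)+r^2*(-31)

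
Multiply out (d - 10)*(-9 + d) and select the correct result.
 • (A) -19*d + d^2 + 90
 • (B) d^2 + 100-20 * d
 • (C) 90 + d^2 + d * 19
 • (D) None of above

Expanding (d - 10)*(-9 + d):
= -19*d + d^2 + 90
A) -19*d + d^2 + 90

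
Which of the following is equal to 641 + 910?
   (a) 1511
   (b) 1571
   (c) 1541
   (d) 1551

641 + 910 = 1551
d) 1551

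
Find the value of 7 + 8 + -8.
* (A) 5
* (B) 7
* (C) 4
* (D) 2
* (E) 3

First: 7 + 8 = 15
Then: 15 + -8 = 7
B) 7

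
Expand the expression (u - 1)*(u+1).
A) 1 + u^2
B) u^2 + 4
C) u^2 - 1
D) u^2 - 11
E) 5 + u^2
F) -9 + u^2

Expanding (u - 1)*(u+1):
= u^2 - 1
C) u^2 - 1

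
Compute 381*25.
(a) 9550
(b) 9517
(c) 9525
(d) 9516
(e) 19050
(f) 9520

381 * 25 = 9525
c) 9525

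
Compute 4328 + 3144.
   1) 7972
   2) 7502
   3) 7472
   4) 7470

4328 + 3144 = 7472
3) 7472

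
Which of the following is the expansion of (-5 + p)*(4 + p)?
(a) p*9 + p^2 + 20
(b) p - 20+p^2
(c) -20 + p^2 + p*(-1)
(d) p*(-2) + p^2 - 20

Expanding (-5 + p)*(4 + p):
= -20 + p^2 + p*(-1)
c) -20 + p^2 + p*(-1)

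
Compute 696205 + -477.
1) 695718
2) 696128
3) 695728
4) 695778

696205 + -477 = 695728
3) 695728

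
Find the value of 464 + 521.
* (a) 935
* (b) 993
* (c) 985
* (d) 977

464 + 521 = 985
c) 985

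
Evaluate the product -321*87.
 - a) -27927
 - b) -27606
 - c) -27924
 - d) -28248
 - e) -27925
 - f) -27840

-321 * 87 = -27927
a) -27927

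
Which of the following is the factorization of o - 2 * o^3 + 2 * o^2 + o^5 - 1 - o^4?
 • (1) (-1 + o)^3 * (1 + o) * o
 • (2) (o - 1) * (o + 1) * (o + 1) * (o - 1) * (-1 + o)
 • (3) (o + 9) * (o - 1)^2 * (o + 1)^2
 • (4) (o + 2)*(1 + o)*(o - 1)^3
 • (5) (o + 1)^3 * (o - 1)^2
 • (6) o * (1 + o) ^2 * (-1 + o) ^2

We need to factor o - 2 * o^3 + 2 * o^2 + o^5 - 1 - o^4.
The factored form is (o - 1) * (o + 1) * (o + 1) * (o - 1) * (-1 + o).
2) (o - 1) * (o + 1) * (o + 1) * (o - 1) * (-1 + o)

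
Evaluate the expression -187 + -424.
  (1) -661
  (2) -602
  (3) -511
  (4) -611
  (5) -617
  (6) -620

-187 + -424 = -611
4) -611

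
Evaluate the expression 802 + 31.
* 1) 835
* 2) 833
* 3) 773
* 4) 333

802 + 31 = 833
2) 833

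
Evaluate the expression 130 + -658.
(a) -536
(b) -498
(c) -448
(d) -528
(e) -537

130 + -658 = -528
d) -528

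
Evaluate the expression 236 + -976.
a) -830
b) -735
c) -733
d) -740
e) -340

236 + -976 = -740
d) -740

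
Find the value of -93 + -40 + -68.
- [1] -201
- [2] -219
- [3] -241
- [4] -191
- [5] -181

First: -93 + -40 = -133
Then: -133 + -68 = -201
1) -201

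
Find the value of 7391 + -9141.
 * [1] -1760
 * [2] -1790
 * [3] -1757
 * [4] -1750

7391 + -9141 = -1750
4) -1750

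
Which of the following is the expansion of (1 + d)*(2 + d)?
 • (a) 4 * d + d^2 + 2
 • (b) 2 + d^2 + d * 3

Expanding (1 + d)*(2 + d):
= 2 + d^2 + d * 3
b) 2 + d^2 + d * 3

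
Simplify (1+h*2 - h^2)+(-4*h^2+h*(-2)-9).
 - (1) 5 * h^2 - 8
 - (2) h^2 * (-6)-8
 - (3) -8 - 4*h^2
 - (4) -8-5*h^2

Adding the polynomials and combining like terms:
(1 + h*2 - h^2) + (-4*h^2 + h*(-2) - 9)
= -8-5*h^2
4) -8-5*h^2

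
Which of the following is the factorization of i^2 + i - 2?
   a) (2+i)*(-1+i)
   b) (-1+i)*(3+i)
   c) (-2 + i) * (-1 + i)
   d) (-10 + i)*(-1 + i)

We need to factor i^2 + i - 2.
The factored form is (2+i)*(-1+i).
a) (2+i)*(-1+i)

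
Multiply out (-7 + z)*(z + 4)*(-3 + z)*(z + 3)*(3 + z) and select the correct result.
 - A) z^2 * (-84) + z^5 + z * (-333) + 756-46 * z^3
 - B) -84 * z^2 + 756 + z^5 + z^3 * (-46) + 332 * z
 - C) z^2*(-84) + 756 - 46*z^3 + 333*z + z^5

Expanding (-7 + z)*(z + 4)*(-3 + z)*(z + 3)*(3 + z):
= z^2*(-84) + 756 - 46*z^3 + 333*z + z^5
C) z^2*(-84) + 756 - 46*z^3 + 333*z + z^5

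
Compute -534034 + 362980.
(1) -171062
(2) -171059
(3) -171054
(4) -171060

-534034 + 362980 = -171054
3) -171054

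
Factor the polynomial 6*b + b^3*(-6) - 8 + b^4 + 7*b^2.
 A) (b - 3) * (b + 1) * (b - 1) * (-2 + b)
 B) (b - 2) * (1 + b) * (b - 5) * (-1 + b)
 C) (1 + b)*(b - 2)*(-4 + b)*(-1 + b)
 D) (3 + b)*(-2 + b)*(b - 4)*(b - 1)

We need to factor 6*b + b^3*(-6) - 8 + b^4 + 7*b^2.
The factored form is (1 + b)*(b - 2)*(-4 + b)*(-1 + b).
C) (1 + b)*(b - 2)*(-4 + b)*(-1 + b)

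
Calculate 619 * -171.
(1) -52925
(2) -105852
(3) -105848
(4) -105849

619 * -171 = -105849
4) -105849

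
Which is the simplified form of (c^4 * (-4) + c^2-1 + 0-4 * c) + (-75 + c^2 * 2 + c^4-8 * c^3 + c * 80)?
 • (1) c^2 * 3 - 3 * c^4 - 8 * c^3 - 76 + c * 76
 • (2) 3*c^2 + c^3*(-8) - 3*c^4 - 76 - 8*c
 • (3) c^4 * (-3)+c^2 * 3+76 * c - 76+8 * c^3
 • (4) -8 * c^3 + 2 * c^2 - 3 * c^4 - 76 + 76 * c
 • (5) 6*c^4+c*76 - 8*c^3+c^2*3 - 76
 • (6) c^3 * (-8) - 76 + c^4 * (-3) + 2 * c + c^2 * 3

Adding the polynomials and combining like terms:
(c^4*(-4) + c^2 - 1 + 0 - 4*c) + (-75 + c^2*2 + c^4 - 8*c^3 + c*80)
= c^2 * 3 - 3 * c^4 - 8 * c^3 - 76 + c * 76
1) c^2 * 3 - 3 * c^4 - 8 * c^3 - 76 + c * 76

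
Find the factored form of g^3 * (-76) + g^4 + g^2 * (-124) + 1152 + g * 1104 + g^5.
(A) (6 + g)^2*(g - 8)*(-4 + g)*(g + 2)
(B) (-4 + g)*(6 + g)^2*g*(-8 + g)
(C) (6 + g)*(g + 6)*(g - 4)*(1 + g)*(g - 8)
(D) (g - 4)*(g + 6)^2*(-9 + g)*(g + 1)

We need to factor g^3 * (-76) + g^4 + g^2 * (-124) + 1152 + g * 1104 + g^5.
The factored form is (6 + g)*(g + 6)*(g - 4)*(1 + g)*(g - 8).
C) (6 + g)*(g + 6)*(g - 4)*(1 + g)*(g - 8)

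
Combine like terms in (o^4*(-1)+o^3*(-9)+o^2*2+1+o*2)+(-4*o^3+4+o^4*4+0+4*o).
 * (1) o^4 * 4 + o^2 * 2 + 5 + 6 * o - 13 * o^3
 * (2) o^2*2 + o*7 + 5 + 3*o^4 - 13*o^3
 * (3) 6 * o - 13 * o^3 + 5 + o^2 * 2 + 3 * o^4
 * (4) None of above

Adding the polynomials and combining like terms:
(o^4*(-1) + o^3*(-9) + o^2*2 + 1 + o*2) + (-4*o^3 + 4 + o^4*4 + 0 + 4*o)
= 6 * o - 13 * o^3 + 5 + o^2 * 2 + 3 * o^4
3) 6 * o - 13 * o^3 + 5 + o^2 * 2 + 3 * o^4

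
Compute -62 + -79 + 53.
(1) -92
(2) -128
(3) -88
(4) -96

First: -62 + -79 = -141
Then: -141 + 53 = -88
3) -88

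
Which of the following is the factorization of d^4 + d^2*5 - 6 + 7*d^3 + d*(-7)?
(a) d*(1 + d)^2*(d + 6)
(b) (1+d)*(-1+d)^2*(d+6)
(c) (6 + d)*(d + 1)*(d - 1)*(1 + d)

We need to factor d^4 + d^2*5 - 6 + 7*d^3 + d*(-7).
The factored form is (6 + d)*(d + 1)*(d - 1)*(1 + d).
c) (6 + d)*(d + 1)*(d - 1)*(1 + d)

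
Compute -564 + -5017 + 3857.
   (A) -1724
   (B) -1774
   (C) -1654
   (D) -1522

First: -564 + -5017 = -5581
Then: -5581 + 3857 = -1724
A) -1724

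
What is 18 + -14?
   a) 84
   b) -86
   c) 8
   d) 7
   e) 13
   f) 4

18 + -14 = 4
f) 4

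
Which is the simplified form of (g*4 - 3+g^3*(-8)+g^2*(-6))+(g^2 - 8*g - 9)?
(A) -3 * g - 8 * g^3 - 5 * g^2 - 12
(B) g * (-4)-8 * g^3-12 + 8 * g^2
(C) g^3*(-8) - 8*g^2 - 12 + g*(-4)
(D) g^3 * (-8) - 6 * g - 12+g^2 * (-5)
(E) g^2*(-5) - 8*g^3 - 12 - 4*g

Adding the polynomials and combining like terms:
(g*4 - 3 + g^3*(-8) + g^2*(-6)) + (g^2 - 8*g - 9)
= g^2*(-5) - 8*g^3 - 12 - 4*g
E) g^2*(-5) - 8*g^3 - 12 - 4*g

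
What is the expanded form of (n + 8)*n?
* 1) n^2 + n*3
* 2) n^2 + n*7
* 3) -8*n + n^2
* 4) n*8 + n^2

Expanding (n + 8)*n:
= n*8 + n^2
4) n*8 + n^2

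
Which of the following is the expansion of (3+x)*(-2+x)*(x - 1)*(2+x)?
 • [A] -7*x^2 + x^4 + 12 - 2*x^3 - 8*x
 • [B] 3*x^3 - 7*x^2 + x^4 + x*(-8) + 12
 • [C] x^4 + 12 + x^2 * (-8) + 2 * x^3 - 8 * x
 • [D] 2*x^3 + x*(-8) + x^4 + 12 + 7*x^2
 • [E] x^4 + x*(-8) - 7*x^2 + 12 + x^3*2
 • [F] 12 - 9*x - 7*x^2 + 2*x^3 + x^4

Expanding (3+x)*(-2+x)*(x - 1)*(2+x):
= x^4 + x*(-8) - 7*x^2 + 12 + x^3*2
E) x^4 + x*(-8) - 7*x^2 + 12 + x^3*2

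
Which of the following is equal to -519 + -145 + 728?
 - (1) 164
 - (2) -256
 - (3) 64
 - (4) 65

First: -519 + -145 = -664
Then: -664 + 728 = 64
3) 64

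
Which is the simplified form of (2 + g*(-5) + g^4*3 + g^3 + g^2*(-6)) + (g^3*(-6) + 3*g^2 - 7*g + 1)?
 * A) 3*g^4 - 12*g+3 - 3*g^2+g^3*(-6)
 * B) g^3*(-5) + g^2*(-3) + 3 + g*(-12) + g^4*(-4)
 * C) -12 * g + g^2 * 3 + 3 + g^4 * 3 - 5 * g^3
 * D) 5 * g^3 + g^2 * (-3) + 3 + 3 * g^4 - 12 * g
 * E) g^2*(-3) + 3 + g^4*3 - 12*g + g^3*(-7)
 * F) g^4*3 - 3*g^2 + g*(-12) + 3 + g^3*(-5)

Adding the polynomials and combining like terms:
(2 + g*(-5) + g^4*3 + g^3 + g^2*(-6)) + (g^3*(-6) + 3*g^2 - 7*g + 1)
= g^4*3 - 3*g^2 + g*(-12) + 3 + g^3*(-5)
F) g^4*3 - 3*g^2 + g*(-12) + 3 + g^3*(-5)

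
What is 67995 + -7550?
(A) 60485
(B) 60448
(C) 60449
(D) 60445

67995 + -7550 = 60445
D) 60445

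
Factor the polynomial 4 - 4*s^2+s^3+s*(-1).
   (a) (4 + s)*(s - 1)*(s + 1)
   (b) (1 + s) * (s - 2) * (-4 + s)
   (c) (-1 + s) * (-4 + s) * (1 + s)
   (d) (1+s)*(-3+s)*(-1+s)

We need to factor 4 - 4*s^2+s^3+s*(-1).
The factored form is (-1 + s) * (-4 + s) * (1 + s).
c) (-1 + s) * (-4 + s) * (1 + s)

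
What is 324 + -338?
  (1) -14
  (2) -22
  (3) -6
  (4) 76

324 + -338 = -14
1) -14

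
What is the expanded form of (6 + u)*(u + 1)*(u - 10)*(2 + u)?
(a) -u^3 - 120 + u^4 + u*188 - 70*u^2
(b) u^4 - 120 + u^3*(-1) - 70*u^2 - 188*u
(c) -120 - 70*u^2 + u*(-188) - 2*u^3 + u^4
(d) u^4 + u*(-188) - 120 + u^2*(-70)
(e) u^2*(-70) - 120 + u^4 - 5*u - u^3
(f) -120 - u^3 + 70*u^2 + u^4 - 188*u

Expanding (6 + u)*(u + 1)*(u - 10)*(2 + u):
= u^4 - 120 + u^3*(-1) - 70*u^2 - 188*u
b) u^4 - 120 + u^3*(-1) - 70*u^2 - 188*u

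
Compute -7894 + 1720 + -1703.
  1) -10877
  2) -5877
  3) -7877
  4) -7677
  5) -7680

First: -7894 + 1720 = -6174
Then: -6174 + -1703 = -7877
3) -7877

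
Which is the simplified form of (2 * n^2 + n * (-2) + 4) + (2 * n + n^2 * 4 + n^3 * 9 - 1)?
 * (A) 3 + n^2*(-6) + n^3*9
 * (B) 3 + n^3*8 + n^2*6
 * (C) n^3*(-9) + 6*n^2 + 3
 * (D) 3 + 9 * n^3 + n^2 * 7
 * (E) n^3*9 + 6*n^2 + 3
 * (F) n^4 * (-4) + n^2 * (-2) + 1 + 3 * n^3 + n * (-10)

Adding the polynomials and combining like terms:
(2*n^2 + n*(-2) + 4) + (2*n + n^2*4 + n^3*9 - 1)
= n^3*9 + 6*n^2 + 3
E) n^3*9 + 6*n^2 + 3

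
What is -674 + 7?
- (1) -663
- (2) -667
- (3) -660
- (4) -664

-674 + 7 = -667
2) -667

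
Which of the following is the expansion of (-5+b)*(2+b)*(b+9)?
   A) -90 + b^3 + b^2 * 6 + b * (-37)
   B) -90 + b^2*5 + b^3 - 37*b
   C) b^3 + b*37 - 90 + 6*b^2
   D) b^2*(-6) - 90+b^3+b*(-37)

Expanding (-5+b)*(2+b)*(b+9):
= -90 + b^3 + b^2 * 6 + b * (-37)
A) -90 + b^3 + b^2 * 6 + b * (-37)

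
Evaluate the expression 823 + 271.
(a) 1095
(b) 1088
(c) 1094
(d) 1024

823 + 271 = 1094
c) 1094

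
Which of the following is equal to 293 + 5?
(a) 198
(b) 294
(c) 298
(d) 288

293 + 5 = 298
c) 298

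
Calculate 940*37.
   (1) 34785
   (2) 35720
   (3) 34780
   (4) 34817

940 * 37 = 34780
3) 34780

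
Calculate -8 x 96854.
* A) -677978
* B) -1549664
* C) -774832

-8 * 96854 = -774832
C) -774832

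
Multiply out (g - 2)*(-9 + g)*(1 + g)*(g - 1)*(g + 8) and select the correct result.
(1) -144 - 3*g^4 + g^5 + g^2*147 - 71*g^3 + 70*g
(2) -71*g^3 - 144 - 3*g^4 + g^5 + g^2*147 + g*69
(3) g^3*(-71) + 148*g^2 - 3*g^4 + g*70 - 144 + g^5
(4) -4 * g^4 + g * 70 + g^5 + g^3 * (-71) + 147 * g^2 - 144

Expanding (g - 2)*(-9 + g)*(1 + g)*(g - 1)*(g + 8):
= -144 - 3*g^4 + g^5 + g^2*147 - 71*g^3 + 70*g
1) -144 - 3*g^4 + g^5 + g^2*147 - 71*g^3 + 70*g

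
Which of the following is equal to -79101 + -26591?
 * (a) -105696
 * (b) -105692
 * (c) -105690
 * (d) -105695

-79101 + -26591 = -105692
b) -105692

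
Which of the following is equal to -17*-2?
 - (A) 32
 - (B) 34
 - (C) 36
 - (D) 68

-17 * -2 = 34
B) 34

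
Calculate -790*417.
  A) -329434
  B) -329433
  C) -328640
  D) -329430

-790 * 417 = -329430
D) -329430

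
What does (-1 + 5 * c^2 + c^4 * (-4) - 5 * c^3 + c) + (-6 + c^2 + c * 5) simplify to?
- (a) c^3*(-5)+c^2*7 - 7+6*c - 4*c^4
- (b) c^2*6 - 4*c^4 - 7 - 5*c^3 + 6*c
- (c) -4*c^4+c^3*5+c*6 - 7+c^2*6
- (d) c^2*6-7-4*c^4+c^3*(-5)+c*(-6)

Adding the polynomials and combining like terms:
(-1 + 5*c^2 + c^4*(-4) - 5*c^3 + c) + (-6 + c^2 + c*5)
= c^2*6 - 4*c^4 - 7 - 5*c^3 + 6*c
b) c^2*6 - 4*c^4 - 7 - 5*c^3 + 6*c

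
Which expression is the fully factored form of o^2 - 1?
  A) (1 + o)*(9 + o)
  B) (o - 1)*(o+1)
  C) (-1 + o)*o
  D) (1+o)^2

We need to factor o^2 - 1.
The factored form is (o - 1)*(o+1).
B) (o - 1)*(o+1)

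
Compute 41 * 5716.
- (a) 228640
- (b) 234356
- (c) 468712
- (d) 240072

41 * 5716 = 234356
b) 234356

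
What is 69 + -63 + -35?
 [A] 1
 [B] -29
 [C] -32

First: 69 + -63 = 6
Then: 6 + -35 = -29
B) -29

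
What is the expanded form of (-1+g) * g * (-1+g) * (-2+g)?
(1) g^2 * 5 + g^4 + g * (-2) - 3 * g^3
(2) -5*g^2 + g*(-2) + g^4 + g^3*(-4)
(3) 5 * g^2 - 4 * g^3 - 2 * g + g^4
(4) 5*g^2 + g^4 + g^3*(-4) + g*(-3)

Expanding (-1+g) * g * (-1+g) * (-2+g):
= 5 * g^2 - 4 * g^3 - 2 * g + g^4
3) 5 * g^2 - 4 * g^3 - 2 * g + g^4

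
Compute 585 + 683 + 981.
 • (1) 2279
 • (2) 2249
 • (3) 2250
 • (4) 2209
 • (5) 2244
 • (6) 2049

First: 585 + 683 = 1268
Then: 1268 + 981 = 2249
2) 2249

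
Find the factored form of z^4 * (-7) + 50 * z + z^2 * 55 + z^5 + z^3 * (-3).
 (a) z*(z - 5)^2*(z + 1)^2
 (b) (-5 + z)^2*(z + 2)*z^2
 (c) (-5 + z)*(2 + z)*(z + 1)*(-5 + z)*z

We need to factor z^4 * (-7) + 50 * z + z^2 * 55 + z^5 + z^3 * (-3).
The factored form is (-5 + z)*(2 + z)*(z + 1)*(-5 + z)*z.
c) (-5 + z)*(2 + z)*(z + 1)*(-5 + z)*z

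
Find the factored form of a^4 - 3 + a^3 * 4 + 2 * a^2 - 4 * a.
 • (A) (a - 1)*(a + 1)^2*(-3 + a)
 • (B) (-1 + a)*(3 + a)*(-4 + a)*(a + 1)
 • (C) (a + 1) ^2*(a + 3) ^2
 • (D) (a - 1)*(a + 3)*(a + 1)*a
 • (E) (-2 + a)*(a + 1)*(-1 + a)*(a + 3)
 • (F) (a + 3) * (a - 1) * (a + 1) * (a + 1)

We need to factor a^4 - 3 + a^3 * 4 + 2 * a^2 - 4 * a.
The factored form is (a + 3) * (a - 1) * (a + 1) * (a + 1).
F) (a + 3) * (a - 1) * (a + 1) * (a + 1)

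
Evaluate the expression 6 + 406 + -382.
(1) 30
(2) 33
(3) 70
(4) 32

First: 6 + 406 = 412
Then: 412 + -382 = 30
1) 30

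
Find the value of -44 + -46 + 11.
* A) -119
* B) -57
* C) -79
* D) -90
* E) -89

First: -44 + -46 = -90
Then: -90 + 11 = -79
C) -79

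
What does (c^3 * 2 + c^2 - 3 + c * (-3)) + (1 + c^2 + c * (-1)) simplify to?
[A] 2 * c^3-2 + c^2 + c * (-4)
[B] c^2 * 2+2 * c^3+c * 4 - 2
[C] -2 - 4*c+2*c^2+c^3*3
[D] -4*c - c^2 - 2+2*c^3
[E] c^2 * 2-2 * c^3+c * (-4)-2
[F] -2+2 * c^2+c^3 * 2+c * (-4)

Adding the polynomials and combining like terms:
(c^3*2 + c^2 - 3 + c*(-3)) + (1 + c^2 + c*(-1))
= -2+2 * c^2+c^3 * 2+c * (-4)
F) -2+2 * c^2+c^3 * 2+c * (-4)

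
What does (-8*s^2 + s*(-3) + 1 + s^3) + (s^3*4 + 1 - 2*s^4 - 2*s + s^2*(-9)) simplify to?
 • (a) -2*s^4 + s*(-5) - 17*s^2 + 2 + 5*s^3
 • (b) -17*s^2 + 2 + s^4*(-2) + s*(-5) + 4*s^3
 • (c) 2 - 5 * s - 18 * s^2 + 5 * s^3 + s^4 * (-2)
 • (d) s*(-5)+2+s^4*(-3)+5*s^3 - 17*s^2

Adding the polynomials and combining like terms:
(-8*s^2 + s*(-3) + 1 + s^3) + (s^3*4 + 1 - 2*s^4 - 2*s + s^2*(-9))
= -2*s^4 + s*(-5) - 17*s^2 + 2 + 5*s^3
a) -2*s^4 + s*(-5) - 17*s^2 + 2 + 5*s^3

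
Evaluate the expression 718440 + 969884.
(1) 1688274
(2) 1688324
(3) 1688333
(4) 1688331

718440 + 969884 = 1688324
2) 1688324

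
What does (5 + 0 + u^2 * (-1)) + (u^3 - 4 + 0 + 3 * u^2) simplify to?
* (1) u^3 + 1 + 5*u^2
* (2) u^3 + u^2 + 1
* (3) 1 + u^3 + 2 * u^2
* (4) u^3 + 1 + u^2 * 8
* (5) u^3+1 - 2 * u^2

Adding the polynomials and combining like terms:
(5 + 0 + u^2*(-1)) + (u^3 - 4 + 0 + 3*u^2)
= 1 + u^3 + 2 * u^2
3) 1 + u^3 + 2 * u^2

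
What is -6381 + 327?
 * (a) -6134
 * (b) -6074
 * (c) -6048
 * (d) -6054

-6381 + 327 = -6054
d) -6054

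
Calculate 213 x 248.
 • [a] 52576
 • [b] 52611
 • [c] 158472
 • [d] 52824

213 * 248 = 52824
d) 52824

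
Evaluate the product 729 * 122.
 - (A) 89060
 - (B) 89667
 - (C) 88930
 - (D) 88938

729 * 122 = 88938
D) 88938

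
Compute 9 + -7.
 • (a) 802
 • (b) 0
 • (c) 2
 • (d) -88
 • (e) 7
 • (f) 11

9 + -7 = 2
c) 2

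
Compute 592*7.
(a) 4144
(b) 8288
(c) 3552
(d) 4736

592 * 7 = 4144
a) 4144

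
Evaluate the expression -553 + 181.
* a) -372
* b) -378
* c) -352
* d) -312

-553 + 181 = -372
a) -372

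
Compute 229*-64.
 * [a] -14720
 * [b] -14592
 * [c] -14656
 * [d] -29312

229 * -64 = -14656
c) -14656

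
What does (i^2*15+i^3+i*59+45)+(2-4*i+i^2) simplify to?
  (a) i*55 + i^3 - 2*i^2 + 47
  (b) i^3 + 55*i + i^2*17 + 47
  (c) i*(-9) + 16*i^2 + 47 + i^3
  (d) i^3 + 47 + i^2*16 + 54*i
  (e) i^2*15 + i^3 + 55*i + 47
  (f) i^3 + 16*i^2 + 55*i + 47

Adding the polynomials and combining like terms:
(i^2*15 + i^3 + i*59 + 45) + (2 - 4*i + i^2)
= i^3 + 16*i^2 + 55*i + 47
f) i^3 + 16*i^2 + 55*i + 47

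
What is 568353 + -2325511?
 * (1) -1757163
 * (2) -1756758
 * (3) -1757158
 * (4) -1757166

568353 + -2325511 = -1757158
3) -1757158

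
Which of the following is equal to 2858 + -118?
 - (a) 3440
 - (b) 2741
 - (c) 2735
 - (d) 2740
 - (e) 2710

2858 + -118 = 2740
d) 2740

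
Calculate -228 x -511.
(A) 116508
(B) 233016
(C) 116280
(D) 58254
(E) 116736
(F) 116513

-228 * -511 = 116508
A) 116508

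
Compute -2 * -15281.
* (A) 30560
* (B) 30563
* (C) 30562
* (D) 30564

-2 * -15281 = 30562
C) 30562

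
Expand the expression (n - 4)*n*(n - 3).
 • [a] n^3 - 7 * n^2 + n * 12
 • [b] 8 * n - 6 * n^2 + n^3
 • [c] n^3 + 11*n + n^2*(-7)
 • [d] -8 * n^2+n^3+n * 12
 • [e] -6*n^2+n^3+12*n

Expanding (n - 4)*n*(n - 3):
= n^3 - 7 * n^2 + n * 12
a) n^3 - 7 * n^2 + n * 12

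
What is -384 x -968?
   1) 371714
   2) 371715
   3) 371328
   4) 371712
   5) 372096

-384 * -968 = 371712
4) 371712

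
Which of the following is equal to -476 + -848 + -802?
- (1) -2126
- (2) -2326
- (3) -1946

First: -476 + -848 = -1324
Then: -1324 + -802 = -2126
1) -2126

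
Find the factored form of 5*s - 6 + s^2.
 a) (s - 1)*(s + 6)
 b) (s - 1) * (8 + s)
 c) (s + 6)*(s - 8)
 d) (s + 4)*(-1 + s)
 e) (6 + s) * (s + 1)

We need to factor 5*s - 6 + s^2.
The factored form is (s - 1)*(s + 6).
a) (s - 1)*(s + 6)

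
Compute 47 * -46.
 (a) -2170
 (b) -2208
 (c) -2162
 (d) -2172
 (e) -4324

47 * -46 = -2162
c) -2162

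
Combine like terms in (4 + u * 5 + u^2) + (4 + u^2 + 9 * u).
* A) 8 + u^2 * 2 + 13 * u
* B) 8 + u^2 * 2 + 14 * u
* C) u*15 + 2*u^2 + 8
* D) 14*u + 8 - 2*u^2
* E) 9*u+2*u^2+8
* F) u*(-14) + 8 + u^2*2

Adding the polynomials and combining like terms:
(4 + u*5 + u^2) + (4 + u^2 + 9*u)
= 8 + u^2 * 2 + 14 * u
B) 8 + u^2 * 2 + 14 * u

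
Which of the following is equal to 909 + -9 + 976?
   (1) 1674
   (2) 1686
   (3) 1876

First: 909 + -9 = 900
Then: 900 + 976 = 1876
3) 1876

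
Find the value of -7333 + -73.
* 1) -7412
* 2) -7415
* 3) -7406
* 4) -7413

-7333 + -73 = -7406
3) -7406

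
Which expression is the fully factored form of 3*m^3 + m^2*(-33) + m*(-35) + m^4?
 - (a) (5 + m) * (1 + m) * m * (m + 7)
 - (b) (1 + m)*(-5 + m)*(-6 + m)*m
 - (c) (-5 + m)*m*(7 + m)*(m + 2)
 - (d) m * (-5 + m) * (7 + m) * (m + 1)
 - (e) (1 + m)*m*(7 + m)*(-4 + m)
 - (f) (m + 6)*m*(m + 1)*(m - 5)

We need to factor 3*m^3 + m^2*(-33) + m*(-35) + m^4.
The factored form is m * (-5 + m) * (7 + m) * (m + 1).
d) m * (-5 + m) * (7 + m) * (m + 1)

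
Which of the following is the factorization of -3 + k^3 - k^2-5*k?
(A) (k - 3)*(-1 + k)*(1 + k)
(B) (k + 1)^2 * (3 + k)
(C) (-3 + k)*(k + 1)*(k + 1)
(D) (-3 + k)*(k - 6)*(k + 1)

We need to factor -3 + k^3 - k^2-5*k.
The factored form is (-3 + k)*(k + 1)*(k + 1).
C) (-3 + k)*(k + 1)*(k + 1)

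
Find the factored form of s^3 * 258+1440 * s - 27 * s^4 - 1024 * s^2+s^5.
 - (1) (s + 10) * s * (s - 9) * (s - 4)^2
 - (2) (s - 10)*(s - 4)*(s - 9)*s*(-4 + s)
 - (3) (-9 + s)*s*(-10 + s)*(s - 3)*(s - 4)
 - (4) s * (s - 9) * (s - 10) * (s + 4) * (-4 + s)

We need to factor s^3 * 258+1440 * s - 27 * s^4 - 1024 * s^2+s^5.
The factored form is (s - 10)*(s - 4)*(s - 9)*s*(-4 + s).
2) (s - 10)*(s - 4)*(s - 9)*s*(-4 + s)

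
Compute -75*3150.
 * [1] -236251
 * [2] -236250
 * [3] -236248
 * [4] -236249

-75 * 3150 = -236250
2) -236250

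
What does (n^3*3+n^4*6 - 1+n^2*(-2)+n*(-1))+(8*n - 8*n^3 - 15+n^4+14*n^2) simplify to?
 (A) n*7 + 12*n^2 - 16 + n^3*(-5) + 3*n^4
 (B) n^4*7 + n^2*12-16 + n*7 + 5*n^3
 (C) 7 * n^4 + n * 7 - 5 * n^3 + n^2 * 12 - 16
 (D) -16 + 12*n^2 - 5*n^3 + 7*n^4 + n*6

Adding the polynomials and combining like terms:
(n^3*3 + n^4*6 - 1 + n^2*(-2) + n*(-1)) + (8*n - 8*n^3 - 15 + n^4 + 14*n^2)
= 7 * n^4 + n * 7 - 5 * n^3 + n^2 * 12 - 16
C) 7 * n^4 + n * 7 - 5 * n^3 + n^2 * 12 - 16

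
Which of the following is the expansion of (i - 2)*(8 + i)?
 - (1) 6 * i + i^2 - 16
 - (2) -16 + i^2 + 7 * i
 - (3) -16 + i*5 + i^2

Expanding (i - 2)*(8 + i):
= 6 * i + i^2 - 16
1) 6 * i + i^2 - 16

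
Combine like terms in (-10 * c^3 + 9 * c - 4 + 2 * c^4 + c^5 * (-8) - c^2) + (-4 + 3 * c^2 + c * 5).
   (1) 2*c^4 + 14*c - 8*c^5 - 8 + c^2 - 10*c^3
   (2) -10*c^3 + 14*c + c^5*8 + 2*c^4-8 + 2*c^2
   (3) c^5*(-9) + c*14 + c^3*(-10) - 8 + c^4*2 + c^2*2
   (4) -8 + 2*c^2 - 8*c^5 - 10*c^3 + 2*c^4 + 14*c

Adding the polynomials and combining like terms:
(-10*c^3 + 9*c - 4 + 2*c^4 + c^5*(-8) - c^2) + (-4 + 3*c^2 + c*5)
= -8 + 2*c^2 - 8*c^5 - 10*c^3 + 2*c^4 + 14*c
4) -8 + 2*c^2 - 8*c^5 - 10*c^3 + 2*c^4 + 14*c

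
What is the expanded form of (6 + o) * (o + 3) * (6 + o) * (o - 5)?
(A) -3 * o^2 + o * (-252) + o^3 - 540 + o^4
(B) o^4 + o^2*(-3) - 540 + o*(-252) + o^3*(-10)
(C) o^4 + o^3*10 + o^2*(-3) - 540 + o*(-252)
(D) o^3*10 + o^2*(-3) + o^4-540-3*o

Expanding (6 + o) * (o + 3) * (6 + o) * (o - 5):
= o^4 + o^3*10 + o^2*(-3) - 540 + o*(-252)
C) o^4 + o^3*10 + o^2*(-3) - 540 + o*(-252)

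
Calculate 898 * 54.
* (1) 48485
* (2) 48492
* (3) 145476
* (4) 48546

898 * 54 = 48492
2) 48492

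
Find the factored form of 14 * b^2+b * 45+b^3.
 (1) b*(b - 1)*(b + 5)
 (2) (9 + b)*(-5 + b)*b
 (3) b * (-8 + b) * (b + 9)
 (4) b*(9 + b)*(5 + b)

We need to factor 14 * b^2+b * 45+b^3.
The factored form is b*(9 + b)*(5 + b).
4) b*(9 + b)*(5 + b)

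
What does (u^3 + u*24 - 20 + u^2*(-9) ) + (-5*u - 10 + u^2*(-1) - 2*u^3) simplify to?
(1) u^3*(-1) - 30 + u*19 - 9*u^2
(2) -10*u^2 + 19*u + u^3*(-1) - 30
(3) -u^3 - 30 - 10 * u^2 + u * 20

Adding the polynomials and combining like terms:
(u^3 + u*24 - 20 + u^2*(-9)) + (-5*u - 10 + u^2*(-1) - 2*u^3)
= -10*u^2 + 19*u + u^3*(-1) - 30
2) -10*u^2 + 19*u + u^3*(-1) - 30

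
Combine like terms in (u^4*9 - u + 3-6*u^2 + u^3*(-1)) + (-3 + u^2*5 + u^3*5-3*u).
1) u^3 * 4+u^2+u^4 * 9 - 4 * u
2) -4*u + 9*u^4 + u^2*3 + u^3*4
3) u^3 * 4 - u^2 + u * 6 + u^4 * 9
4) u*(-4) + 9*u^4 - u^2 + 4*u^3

Adding the polynomials and combining like terms:
(u^4*9 - u + 3 - 6*u^2 + u^3*(-1)) + (-3 + u^2*5 + u^3*5 - 3*u)
= u*(-4) + 9*u^4 - u^2 + 4*u^3
4) u*(-4) + 9*u^4 - u^2 + 4*u^3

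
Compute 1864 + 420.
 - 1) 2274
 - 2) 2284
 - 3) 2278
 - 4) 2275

1864 + 420 = 2284
2) 2284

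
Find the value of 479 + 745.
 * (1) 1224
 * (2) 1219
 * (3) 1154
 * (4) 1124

479 + 745 = 1224
1) 1224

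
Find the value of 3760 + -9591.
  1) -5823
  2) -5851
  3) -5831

3760 + -9591 = -5831
3) -5831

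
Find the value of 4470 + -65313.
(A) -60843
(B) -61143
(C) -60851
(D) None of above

4470 + -65313 = -60843
A) -60843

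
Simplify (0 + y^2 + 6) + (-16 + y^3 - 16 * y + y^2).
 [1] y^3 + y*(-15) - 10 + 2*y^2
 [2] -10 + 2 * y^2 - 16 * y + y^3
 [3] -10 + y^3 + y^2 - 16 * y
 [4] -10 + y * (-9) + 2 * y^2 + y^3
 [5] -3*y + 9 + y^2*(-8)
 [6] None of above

Adding the polynomials and combining like terms:
(0 + y^2 + 6) + (-16 + y^3 - 16*y + y^2)
= -10 + 2 * y^2 - 16 * y + y^3
2) -10 + 2 * y^2 - 16 * y + y^3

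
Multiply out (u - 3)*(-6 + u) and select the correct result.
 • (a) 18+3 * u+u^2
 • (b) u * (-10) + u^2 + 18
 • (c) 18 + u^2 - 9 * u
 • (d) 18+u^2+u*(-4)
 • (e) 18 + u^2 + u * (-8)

Expanding (u - 3)*(-6 + u):
= 18 + u^2 - 9 * u
c) 18 + u^2 - 9 * u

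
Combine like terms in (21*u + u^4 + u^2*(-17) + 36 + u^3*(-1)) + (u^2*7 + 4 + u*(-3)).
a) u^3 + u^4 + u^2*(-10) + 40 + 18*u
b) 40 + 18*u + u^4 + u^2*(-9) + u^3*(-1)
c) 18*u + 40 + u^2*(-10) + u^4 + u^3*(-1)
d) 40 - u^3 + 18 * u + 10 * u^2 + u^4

Adding the polynomials and combining like terms:
(21*u + u^4 + u^2*(-17) + 36 + u^3*(-1)) + (u^2*7 + 4 + u*(-3))
= 18*u + 40 + u^2*(-10) + u^4 + u^3*(-1)
c) 18*u + 40 + u^2*(-10) + u^4 + u^3*(-1)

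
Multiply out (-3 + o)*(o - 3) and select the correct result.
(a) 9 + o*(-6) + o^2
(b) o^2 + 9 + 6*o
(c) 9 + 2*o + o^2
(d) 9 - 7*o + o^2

Expanding (-3 + o)*(o - 3):
= 9 + o*(-6) + o^2
a) 9 + o*(-6) + o^2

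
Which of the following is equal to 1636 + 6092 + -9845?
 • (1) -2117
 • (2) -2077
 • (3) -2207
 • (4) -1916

First: 1636 + 6092 = 7728
Then: 7728 + -9845 = -2117
1) -2117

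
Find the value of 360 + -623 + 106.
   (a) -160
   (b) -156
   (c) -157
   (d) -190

First: 360 + -623 = -263
Then: -263 + 106 = -157
c) -157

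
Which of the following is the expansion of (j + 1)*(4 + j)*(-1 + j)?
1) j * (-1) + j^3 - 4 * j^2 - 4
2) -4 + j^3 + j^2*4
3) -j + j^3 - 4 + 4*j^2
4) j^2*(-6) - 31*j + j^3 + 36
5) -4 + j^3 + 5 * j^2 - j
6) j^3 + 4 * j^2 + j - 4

Expanding (j + 1)*(4 + j)*(-1 + j):
= -j + j^3 - 4 + 4*j^2
3) -j + j^3 - 4 + 4*j^2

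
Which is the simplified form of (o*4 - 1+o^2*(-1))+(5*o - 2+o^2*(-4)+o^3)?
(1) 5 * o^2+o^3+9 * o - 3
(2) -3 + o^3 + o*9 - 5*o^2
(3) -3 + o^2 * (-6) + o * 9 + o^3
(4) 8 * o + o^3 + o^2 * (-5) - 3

Adding the polynomials and combining like terms:
(o*4 - 1 + o^2*(-1)) + (5*o - 2 + o^2*(-4) + o^3)
= -3 + o^3 + o*9 - 5*o^2
2) -3 + o^3 + o*9 - 5*o^2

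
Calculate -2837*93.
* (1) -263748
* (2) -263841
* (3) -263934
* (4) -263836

-2837 * 93 = -263841
2) -263841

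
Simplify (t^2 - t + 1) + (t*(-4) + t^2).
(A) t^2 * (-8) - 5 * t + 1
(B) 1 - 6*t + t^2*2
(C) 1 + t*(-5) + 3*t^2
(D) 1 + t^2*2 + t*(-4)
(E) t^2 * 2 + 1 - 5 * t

Adding the polynomials and combining like terms:
(t^2 - t + 1) + (t*(-4) + t^2)
= t^2 * 2 + 1 - 5 * t
E) t^2 * 2 + 1 - 5 * t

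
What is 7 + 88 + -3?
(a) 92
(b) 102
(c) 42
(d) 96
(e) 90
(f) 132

First: 7 + 88 = 95
Then: 95 + -3 = 92
a) 92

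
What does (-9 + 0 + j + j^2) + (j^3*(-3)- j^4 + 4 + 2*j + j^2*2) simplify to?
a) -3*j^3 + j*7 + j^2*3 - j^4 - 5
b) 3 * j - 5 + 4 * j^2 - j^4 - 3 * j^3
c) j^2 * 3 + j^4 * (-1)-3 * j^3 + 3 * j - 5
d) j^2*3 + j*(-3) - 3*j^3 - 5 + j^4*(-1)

Adding the polynomials and combining like terms:
(-9 + 0 + j + j^2) + (j^3*(-3) - j^4 + 4 + 2*j + j^2*2)
= j^2 * 3 + j^4 * (-1)-3 * j^3 + 3 * j - 5
c) j^2 * 3 + j^4 * (-1)-3 * j^3 + 3 * j - 5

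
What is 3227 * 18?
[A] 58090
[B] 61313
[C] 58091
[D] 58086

3227 * 18 = 58086
D) 58086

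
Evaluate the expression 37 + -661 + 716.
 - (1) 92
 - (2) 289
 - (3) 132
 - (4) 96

First: 37 + -661 = -624
Then: -624 + 716 = 92
1) 92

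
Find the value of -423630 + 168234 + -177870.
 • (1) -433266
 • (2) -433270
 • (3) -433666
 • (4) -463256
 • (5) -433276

First: -423630 + 168234 = -255396
Then: -255396 + -177870 = -433266
1) -433266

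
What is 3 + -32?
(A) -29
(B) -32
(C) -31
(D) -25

3 + -32 = -29
A) -29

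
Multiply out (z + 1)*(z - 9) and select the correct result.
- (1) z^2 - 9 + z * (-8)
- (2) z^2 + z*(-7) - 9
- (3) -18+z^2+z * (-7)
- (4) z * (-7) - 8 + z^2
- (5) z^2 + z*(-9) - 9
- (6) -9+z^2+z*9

Expanding (z + 1)*(z - 9):
= z^2 - 9 + z * (-8)
1) z^2 - 9 + z * (-8)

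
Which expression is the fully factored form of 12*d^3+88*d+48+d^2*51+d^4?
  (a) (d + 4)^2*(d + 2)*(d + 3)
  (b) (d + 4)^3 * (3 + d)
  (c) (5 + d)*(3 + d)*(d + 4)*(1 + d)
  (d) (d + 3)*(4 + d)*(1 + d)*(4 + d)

We need to factor 12*d^3+88*d+48+d^2*51+d^4.
The factored form is (d + 3)*(4 + d)*(1 + d)*(4 + d).
d) (d + 3)*(4 + d)*(1 + d)*(4 + d)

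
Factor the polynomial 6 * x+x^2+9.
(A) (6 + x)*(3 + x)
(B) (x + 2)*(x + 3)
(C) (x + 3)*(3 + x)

We need to factor 6 * x+x^2+9.
The factored form is (x + 3)*(3 + x).
C) (x + 3)*(3 + x)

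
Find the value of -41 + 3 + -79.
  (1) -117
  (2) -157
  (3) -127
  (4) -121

First: -41 + 3 = -38
Then: -38 + -79 = -117
1) -117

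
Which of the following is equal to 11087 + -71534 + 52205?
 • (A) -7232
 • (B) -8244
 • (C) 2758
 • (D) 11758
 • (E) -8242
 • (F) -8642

First: 11087 + -71534 = -60447
Then: -60447 + 52205 = -8242
E) -8242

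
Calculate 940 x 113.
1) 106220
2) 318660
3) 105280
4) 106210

940 * 113 = 106220
1) 106220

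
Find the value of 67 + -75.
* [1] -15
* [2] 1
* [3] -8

67 + -75 = -8
3) -8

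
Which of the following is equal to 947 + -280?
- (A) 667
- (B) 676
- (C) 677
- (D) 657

947 + -280 = 667
A) 667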